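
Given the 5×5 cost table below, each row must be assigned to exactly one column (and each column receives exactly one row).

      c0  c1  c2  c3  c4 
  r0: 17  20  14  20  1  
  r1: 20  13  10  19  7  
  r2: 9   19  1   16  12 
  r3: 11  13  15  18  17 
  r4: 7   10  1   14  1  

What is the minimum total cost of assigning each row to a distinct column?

one of 2 optimal assignments: row0→col4 (cost 1), row1→col1 (cost 13), row2→col2 (cost 1), row3→col0 (cost 11), row4→col3 (cost 14)
total = 1 + 13 + 1 + 11 + 14 = 40

Minimum assignment cost: 40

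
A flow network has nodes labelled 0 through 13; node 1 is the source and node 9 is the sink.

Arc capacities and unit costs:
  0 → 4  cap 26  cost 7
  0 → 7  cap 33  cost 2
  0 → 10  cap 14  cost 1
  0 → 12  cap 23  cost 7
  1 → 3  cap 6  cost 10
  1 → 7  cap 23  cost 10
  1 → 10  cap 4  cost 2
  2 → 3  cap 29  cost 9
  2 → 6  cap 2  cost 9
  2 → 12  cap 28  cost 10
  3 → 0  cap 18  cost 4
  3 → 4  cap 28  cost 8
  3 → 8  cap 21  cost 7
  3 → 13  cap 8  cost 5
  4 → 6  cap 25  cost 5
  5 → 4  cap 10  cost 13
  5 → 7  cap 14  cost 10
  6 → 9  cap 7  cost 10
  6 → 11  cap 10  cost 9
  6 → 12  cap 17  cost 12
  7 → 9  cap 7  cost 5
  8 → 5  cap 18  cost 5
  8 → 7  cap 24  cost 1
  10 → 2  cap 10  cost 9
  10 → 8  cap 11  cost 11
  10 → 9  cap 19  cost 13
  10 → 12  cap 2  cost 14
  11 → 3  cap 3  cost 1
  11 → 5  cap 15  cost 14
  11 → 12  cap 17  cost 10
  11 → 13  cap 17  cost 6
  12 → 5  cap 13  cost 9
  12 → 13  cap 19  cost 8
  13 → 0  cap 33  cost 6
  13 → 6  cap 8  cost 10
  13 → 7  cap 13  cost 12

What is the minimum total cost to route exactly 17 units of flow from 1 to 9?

Minimum cost for 17 units: 333

shortest-cost path #1: 1→7→9 push 7 @ unit cost 15 (adds 105)
shortest-cost path #2: 1→10→9 push 4 @ unit cost 15 (adds 60)
shortest-cost path #3: 1→3→0→10→9 push 6 @ unit cost 28 (adds 168)
total cost = 333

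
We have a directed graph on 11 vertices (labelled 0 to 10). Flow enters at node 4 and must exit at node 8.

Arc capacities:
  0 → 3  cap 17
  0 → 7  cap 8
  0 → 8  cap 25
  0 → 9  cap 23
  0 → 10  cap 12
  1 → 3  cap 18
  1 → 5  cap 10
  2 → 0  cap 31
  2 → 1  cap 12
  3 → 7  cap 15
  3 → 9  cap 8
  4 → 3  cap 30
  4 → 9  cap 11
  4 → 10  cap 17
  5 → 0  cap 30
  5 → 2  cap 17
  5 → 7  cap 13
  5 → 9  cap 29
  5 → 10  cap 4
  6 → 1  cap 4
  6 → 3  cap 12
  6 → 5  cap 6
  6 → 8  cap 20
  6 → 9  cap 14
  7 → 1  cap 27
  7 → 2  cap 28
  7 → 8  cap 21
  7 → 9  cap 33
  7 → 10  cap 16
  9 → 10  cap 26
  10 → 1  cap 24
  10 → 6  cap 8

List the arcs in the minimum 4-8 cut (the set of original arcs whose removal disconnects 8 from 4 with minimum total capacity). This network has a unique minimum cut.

augment #1: 4→3→7→8 push 15
augment #2: 4→10→6→8 push 8
augment #3: 4→10→1→5→0→8 push 9
augment #4: 4→9→10→1→5→0→8 push 1
max flow = 33; residual-reachable set from 4 gives S-side
cut edges (S→T): {(1,5), (3,7), (10,6)} total cap 33

Min-cut arcs: {(1,5), (3,7), (10,6)} (total capacity 33)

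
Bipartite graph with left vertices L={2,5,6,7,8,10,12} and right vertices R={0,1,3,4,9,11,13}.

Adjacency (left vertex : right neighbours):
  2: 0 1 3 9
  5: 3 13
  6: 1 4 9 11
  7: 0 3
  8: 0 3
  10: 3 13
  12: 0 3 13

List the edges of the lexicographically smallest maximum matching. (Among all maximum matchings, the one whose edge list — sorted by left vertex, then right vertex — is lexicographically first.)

|M| = 5 (so the lex-smallest maximum matching has 5 edges)
process left vertices in ascending order; for each, take the smallest-labelled available neighbour that still permits 5 edges overall, or leave it unmatched if none does
lex-smallest matching: {2-1, 5-3, 6-4, 7-0, 10-13}

Lex-smallest maximum matching: {(2,1), (5,3), (6,4), (7,0), (10,13)}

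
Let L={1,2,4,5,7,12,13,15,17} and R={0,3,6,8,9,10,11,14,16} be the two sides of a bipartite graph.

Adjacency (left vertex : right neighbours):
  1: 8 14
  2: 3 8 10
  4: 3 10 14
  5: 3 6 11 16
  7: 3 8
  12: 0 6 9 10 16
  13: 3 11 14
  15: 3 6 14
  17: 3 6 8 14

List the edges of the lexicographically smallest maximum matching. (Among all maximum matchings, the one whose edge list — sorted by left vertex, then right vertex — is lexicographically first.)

Lex-smallest maximum matching: {(1,8), (2,3), (4,10), (5,16), (12,0), (13,11), (15,6), (17,14)}

|M| = 8 (so the lex-smallest maximum matching has 8 edges)
process left vertices in ascending order; for each, take the smallest-labelled available neighbour that still permits 8 edges overall, or leave it unmatched if none does
lex-smallest matching: {1-8, 2-3, 4-10, 5-16, 12-0, 13-11, 15-6, 17-14}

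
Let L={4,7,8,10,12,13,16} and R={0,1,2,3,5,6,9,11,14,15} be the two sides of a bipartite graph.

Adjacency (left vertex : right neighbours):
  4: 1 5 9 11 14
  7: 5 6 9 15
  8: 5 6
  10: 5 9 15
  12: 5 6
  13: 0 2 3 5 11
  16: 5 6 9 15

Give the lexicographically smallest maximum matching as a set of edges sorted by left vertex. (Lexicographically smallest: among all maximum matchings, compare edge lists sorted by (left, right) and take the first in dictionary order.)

Lex-smallest maximum matching: {(4,1), (7,5), (8,6), (10,9), (13,0), (16,15)}

|M| = 6 (so the lex-smallest maximum matching has 6 edges)
process left vertices in ascending order; for each, take the smallest-labelled available neighbour that still permits 6 edges overall, or leave it unmatched if none does
lex-smallest matching: {4-1, 7-5, 8-6, 10-9, 13-0, 16-15}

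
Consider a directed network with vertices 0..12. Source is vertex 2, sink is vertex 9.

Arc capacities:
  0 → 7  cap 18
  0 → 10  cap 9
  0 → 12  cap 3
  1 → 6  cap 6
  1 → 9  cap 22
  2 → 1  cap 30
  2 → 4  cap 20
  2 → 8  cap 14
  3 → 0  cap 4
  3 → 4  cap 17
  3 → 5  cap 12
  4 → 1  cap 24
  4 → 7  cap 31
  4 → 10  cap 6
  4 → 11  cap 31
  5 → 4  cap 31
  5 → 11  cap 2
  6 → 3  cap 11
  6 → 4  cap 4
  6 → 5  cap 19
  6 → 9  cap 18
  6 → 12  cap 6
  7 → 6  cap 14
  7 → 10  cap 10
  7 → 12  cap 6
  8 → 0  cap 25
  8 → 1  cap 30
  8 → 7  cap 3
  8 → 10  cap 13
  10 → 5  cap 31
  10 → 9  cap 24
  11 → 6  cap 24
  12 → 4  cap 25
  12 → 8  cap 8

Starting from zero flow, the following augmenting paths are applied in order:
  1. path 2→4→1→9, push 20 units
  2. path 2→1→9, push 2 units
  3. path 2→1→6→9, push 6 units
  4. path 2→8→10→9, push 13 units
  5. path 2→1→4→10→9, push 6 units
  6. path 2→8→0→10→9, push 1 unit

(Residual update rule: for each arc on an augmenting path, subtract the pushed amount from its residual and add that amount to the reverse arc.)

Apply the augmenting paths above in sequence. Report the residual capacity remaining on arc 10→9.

after path 1 (2→4→1→9, push 20): res(10,9)=24
after path 2 (2→1→9, push 2): res(10,9)=24
after path 3 (2→1→6→9, push 6): res(10,9)=24
after path 4 (2→8→10→9, push 13): res(10,9)=11
after path 5 (2→1→4→10→9, push 6): res(10,9)=5
after path 6 (2→8→0→10→9, push 1): res(10,9)=4

Residual capacity of (10,9): 4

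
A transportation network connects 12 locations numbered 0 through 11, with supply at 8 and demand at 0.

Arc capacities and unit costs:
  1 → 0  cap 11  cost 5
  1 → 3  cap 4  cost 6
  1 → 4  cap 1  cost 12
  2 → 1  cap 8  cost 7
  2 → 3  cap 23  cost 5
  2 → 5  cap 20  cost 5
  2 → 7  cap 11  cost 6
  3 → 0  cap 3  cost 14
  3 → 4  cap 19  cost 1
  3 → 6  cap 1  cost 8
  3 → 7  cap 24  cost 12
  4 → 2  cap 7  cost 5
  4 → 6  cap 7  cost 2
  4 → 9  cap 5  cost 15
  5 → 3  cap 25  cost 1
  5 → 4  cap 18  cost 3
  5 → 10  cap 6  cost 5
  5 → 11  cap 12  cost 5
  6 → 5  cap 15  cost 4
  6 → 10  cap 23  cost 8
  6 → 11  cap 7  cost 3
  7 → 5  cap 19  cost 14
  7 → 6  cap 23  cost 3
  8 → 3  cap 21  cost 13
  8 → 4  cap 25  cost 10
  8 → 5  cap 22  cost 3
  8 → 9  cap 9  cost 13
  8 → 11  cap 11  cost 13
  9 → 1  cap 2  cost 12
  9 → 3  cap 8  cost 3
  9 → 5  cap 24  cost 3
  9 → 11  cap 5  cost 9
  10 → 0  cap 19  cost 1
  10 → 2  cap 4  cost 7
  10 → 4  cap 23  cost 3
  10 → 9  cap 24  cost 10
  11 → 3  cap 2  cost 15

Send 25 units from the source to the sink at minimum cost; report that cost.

shortest-cost path #1: 8→5→10→0 push 6 @ unit cost 9 (adds 54)
shortest-cost path #2: 8→5→3→4→6→10→0 push 7 @ unit cost 16 (adds 112)
shortest-cost path #3: 8→5→3→0 push 3 @ unit cost 18 (adds 54)
shortest-cost path #4: 8→5→3→6→10→0 push 1 @ unit cost 21 (adds 21)
shortest-cost path #5: 8→5→3→4→2→1→0 push 5 @ unit cost 22 (adds 110)
shortest-cost path #6: 8→4→2→1→0 push 2 @ unit cost 27 (adds 54)
shortest-cost path #7: 8→9→1→0 push 1 @ unit cost 30 (adds 30)
total cost = 435

Minimum cost for 25 units: 435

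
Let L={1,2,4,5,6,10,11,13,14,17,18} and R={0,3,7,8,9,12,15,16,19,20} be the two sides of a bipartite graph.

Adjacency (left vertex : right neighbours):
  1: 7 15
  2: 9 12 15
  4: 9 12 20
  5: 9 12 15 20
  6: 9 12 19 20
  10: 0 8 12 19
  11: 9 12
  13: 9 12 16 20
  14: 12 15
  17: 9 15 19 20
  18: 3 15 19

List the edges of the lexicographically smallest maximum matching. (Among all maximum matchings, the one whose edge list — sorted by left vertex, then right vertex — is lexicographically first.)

Lex-smallest maximum matching: {(1,7), (2,9), (4,12), (5,15), (6,19), (10,0), (13,16), (17,20), (18,3)}

|M| = 9 (so the lex-smallest maximum matching has 9 edges)
process left vertices in ascending order; for each, take the smallest-labelled available neighbour that still permits 9 edges overall, or leave it unmatched if none does
lex-smallest matching: {1-7, 2-9, 4-12, 5-15, 6-19, 10-0, 13-16, 17-20, 18-3}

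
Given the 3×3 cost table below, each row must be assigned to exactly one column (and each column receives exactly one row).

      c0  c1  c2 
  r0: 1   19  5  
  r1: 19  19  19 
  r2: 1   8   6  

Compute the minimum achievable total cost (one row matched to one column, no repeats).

Minimum assignment cost: 25

optimal assignment: row0→col2 (cost 5), row1→col1 (cost 19), row2→col0 (cost 1)
total = 5 + 19 + 1 = 25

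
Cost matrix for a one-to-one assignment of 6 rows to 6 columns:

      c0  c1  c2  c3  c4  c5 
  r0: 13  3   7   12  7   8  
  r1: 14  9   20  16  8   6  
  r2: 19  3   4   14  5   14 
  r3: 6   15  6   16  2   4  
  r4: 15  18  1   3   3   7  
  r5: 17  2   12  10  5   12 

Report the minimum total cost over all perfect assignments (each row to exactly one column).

Minimum assignment cost: 27

optimal assignment: row0→col1 (cost 3), row1→col5 (cost 6), row2→col2 (cost 4), row3→col0 (cost 6), row4→col3 (cost 3), row5→col4 (cost 5)
total = 3 + 6 + 4 + 6 + 3 + 5 = 27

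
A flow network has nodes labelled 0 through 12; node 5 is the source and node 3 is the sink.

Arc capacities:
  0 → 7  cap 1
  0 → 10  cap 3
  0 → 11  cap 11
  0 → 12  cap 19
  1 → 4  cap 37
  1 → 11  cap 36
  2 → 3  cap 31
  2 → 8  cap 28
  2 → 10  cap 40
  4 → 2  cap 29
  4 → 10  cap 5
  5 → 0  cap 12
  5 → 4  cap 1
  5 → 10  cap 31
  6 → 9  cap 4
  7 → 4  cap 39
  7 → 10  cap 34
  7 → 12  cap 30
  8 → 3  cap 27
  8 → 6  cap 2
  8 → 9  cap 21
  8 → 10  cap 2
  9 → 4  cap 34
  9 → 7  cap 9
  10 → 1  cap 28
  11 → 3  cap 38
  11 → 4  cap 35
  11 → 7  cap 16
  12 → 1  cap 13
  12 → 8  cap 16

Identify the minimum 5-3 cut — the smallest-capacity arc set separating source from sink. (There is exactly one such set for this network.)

Min-cut arcs: {(5,0), (5,4), (10,1)} (total capacity 41)

augment #1: 5→0→11→3 push 11
augment #2: 5→4→2→3 push 1
augment #3: 5→0→12→8→3 push 1
augment #4: 5→10→1→11→3 push 27
augment #5: 5→10→1→4→2→3 push 1
max flow = 41; residual-reachable set from 5 gives S-side
cut edges (S→T): {(5,0), (5,4), (10,1)} total cap 41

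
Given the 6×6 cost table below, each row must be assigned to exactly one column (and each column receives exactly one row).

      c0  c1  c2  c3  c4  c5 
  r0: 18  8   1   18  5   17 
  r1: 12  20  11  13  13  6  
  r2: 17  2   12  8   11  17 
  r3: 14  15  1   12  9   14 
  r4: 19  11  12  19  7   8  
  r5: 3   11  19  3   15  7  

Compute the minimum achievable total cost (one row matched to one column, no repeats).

Minimum assignment cost: 31

one of 2 optimal assignments: row0→col2 (cost 1), row1→col5 (cost 6), row2→col1 (cost 2), row3→col3 (cost 12), row4→col4 (cost 7), row5→col0 (cost 3)
total = 1 + 6 + 2 + 12 + 7 + 3 = 31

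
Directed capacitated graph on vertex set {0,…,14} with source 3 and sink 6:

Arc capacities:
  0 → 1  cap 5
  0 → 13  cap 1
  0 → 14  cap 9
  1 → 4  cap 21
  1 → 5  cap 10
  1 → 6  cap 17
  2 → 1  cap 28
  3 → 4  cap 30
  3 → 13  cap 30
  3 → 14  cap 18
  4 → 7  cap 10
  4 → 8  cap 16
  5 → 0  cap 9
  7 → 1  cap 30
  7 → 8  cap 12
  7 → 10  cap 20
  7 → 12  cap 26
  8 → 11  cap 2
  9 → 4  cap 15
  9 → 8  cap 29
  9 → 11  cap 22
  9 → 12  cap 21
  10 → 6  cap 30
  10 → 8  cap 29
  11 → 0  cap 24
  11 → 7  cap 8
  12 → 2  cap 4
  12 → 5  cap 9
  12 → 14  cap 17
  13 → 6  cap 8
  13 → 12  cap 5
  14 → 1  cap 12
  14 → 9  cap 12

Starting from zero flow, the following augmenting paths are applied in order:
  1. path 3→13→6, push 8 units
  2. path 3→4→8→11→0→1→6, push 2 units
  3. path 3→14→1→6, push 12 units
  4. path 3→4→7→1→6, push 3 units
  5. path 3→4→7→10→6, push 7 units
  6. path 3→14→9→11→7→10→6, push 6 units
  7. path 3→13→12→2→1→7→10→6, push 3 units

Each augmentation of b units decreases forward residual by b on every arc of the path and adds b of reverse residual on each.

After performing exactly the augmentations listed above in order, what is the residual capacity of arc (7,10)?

after path 1 (3→13→6, push 8): res(7,10)=20
after path 2 (3→4→8→11→0→1→6, push 2): res(7,10)=20
after path 3 (3→14→1→6, push 12): res(7,10)=20
after path 4 (3→4→7→1→6, push 3): res(7,10)=20
after path 5 (3→4→7→10→6, push 7): res(7,10)=13
after path 6 (3→14→9→11→7→10→6, push 6): res(7,10)=7
after path 7 (3→13→12→2→1→7→10→6, push 3): res(7,10)=4

Residual capacity of (7,10): 4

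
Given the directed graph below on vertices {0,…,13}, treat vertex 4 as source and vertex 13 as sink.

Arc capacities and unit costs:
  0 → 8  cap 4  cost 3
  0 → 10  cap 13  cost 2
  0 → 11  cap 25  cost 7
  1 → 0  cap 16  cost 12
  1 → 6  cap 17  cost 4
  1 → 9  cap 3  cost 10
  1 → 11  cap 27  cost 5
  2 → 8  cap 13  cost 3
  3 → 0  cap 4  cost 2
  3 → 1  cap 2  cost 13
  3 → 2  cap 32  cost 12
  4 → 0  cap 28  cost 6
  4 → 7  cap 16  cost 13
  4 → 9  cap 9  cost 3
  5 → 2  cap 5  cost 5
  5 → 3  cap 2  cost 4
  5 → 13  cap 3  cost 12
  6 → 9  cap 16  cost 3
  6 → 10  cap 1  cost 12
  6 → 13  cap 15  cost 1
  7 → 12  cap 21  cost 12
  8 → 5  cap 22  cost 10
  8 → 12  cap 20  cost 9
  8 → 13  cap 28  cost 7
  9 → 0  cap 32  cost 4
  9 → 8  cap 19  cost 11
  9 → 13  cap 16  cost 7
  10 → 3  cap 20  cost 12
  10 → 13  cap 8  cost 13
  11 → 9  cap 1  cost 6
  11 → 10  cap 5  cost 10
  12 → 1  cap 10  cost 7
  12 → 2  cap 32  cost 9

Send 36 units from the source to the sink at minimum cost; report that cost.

Minimum cost for 36 units: 878

shortest-cost path #1: 4→9→13 push 9 @ unit cost 10 (adds 90)
shortest-cost path #2: 4→0→8→13 push 4 @ unit cost 16 (adds 64)
shortest-cost path #3: 4→0→10→13 push 8 @ unit cost 21 (adds 168)
shortest-cost path #4: 4→0→11→9→13 push 1 @ unit cost 26 (adds 26)
shortest-cost path #5: 4→7→12→1→6→13 push 10 @ unit cost 37 (adds 370)
shortest-cost path #6: 4→0→10→3→1→6→13 push 2 @ unit cost 38 (adds 76)
shortest-cost path #7: 4→0→10→3→2→8→13 push 2 @ unit cost 42 (adds 84)
total cost = 878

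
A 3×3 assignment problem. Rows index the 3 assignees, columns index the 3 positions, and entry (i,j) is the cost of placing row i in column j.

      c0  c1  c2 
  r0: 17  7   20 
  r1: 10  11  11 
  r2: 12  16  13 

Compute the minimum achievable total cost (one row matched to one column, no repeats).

one of 2 optimal assignments: row0→col1 (cost 7), row1→col0 (cost 10), row2→col2 (cost 13)
total = 7 + 10 + 13 = 30

Minimum assignment cost: 30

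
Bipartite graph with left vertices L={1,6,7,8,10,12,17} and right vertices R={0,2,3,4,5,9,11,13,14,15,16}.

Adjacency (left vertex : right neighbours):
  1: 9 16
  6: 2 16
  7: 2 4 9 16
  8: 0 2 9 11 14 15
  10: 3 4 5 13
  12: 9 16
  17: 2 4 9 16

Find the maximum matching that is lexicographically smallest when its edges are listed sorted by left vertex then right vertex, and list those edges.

|M| = 6 (so the lex-smallest maximum matching has 6 edges)
process left vertices in ascending order; for each, take the smallest-labelled available neighbour that still permits 6 edges overall, or leave it unmatched if none does
lex-smallest matching: {1-9, 6-2, 7-4, 8-0, 10-3, 12-16}

Lex-smallest maximum matching: {(1,9), (6,2), (7,4), (8,0), (10,3), (12,16)}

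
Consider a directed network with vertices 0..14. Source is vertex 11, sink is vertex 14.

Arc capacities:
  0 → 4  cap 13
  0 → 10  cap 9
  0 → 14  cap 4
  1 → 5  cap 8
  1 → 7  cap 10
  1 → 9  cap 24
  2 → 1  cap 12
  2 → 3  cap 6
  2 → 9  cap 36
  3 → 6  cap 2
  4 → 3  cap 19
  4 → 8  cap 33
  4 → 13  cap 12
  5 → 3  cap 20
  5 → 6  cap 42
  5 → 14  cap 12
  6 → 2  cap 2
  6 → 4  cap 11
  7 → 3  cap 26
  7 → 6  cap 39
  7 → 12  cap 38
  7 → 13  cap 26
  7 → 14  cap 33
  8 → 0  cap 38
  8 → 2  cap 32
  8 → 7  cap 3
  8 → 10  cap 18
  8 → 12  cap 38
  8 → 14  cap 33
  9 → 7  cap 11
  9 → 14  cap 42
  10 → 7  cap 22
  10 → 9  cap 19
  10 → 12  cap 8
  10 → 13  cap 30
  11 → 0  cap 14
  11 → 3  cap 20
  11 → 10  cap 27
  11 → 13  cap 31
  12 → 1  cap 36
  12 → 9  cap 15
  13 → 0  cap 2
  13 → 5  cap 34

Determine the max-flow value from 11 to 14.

augment #1: 11→0→14 bottleneck 4, total now 4
augment #2: 11→10→7→14 bottleneck 22, total now 26
augment #3: 11→10→9→14 bottleneck 5, total now 31
augment #4: 11→13→5→14 bottleneck 12, total now 43
augment #5: 11→0→4→8→14 bottleneck 10, total now 53
augment #6: 11→3→6→2→9→14 bottleneck 2, total now 55
augment #7: 11→13→0→4→8→14 bottleneck 2, total now 57
augment #8: 11→13→5→6→4→8→14 bottleneck 11, total now 68

Maximum flow value: 68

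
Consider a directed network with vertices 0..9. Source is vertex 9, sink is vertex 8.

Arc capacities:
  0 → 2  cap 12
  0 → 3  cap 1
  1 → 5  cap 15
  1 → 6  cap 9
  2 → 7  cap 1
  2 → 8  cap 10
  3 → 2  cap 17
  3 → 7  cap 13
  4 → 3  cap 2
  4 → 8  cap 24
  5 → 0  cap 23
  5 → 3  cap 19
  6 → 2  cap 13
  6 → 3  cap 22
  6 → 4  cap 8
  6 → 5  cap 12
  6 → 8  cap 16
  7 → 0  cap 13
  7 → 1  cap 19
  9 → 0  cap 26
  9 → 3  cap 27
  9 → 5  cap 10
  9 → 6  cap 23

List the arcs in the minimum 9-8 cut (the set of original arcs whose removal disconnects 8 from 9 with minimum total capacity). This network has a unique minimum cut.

augment #1: 9→6→8 push 16
augment #2: 9→0→2→8 push 10
augment #3: 9→6→4→8 push 7
augment #4: 9→3→7→1→6→4→8 push 1
max flow = 34; residual-reachable set from 9 gives S-side
cut edges (S→T): {(2,8), (6,4), (6,8)} total cap 34

Min-cut arcs: {(2,8), (6,4), (6,8)} (total capacity 34)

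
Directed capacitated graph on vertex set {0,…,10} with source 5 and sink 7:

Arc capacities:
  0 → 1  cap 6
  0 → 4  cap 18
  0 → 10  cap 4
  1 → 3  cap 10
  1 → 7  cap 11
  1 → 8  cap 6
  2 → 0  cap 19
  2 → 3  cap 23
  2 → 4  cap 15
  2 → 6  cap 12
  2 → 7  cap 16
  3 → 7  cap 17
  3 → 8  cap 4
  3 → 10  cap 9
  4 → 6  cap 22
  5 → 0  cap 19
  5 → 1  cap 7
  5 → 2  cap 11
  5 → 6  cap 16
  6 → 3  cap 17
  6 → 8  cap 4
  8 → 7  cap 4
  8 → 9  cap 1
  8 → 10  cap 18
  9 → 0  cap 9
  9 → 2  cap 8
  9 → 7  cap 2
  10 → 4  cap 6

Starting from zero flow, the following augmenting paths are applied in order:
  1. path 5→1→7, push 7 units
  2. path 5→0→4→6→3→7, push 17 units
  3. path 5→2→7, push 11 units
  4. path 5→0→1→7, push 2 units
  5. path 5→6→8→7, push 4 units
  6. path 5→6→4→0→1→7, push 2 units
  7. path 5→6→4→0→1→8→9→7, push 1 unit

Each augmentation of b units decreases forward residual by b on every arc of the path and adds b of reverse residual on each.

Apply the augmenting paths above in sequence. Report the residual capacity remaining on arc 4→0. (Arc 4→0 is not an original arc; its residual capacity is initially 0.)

after path 1 (5→1→7, push 7): res(4,0)=0
after path 2 (5→0→4→6→3→7, push 17): res(4,0)=17
after path 3 (5→2→7, push 11): res(4,0)=17
after path 4 (5→0→1→7, push 2): res(4,0)=17
after path 5 (5→6→8→7, push 4): res(4,0)=17
after path 6 (5→6→4→0→1→7, push 2): res(4,0)=15
after path 7 (5→6→4→0→1→8→9→7, push 1): res(4,0)=14

Residual capacity of (4,0): 14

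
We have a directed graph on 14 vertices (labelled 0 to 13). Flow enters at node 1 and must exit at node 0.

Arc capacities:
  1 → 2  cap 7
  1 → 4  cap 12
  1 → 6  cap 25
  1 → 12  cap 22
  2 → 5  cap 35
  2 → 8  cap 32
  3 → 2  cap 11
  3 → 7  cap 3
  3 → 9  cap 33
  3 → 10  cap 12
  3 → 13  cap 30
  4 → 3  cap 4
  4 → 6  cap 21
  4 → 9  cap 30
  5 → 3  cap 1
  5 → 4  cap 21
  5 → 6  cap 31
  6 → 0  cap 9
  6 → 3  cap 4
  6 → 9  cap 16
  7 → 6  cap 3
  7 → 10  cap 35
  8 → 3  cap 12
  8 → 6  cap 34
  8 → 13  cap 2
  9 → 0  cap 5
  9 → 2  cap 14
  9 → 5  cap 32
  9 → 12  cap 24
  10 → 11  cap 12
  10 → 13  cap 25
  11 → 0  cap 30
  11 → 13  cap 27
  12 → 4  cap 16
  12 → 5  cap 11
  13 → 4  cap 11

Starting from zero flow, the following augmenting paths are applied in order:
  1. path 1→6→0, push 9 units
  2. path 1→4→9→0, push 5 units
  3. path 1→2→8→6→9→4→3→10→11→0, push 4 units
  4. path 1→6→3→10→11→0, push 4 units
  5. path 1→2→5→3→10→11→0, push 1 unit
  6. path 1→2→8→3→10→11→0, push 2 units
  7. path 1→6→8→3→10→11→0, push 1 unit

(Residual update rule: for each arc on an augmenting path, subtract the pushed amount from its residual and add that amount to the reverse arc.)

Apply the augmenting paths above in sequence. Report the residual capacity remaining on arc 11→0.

after path 1 (1→6→0, push 9): res(11,0)=30
after path 2 (1→4→9→0, push 5): res(11,0)=30
after path 3 (1→2→8→6→9→4→3→10→11→0, push 4): res(11,0)=26
after path 4 (1→6→3→10→11→0, push 4): res(11,0)=22
after path 5 (1→2→5→3→10→11→0, push 1): res(11,0)=21
after path 6 (1→2→8→3→10→11→0, push 2): res(11,0)=19
after path 7 (1→6→8→3→10→11→0, push 1): res(11,0)=18

Residual capacity of (11,0): 18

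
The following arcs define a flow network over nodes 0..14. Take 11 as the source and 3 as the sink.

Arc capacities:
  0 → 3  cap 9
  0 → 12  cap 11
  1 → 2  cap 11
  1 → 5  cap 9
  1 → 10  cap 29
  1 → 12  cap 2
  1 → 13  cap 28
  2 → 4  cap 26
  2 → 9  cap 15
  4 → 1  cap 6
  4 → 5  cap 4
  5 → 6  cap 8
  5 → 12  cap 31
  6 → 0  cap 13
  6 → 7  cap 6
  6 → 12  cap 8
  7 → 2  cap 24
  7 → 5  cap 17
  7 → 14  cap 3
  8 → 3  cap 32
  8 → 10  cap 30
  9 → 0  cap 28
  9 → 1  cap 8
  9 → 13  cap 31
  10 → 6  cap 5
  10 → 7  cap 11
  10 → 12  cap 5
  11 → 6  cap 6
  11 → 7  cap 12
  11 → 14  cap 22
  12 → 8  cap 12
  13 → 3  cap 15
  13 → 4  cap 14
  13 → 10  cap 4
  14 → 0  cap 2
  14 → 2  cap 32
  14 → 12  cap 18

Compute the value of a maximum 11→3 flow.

augment #1: 11→6→0→3 bottleneck 6, total now 6
augment #2: 11→14→0→3 bottleneck 2, total now 8
augment #3: 11→14→12→8→3 bottleneck 12, total now 20
augment #4: 11→7→2→9→0→3 bottleneck 1, total now 21
augment #5: 11→7→2→9→13→3 bottleneck 11, total now 32
augment #6: 11→14→2→9→13→3 bottleneck 3, total now 35
augment #7: 11→14→2→4→1→13→3 bottleneck 1, total now 36

Maximum flow value: 36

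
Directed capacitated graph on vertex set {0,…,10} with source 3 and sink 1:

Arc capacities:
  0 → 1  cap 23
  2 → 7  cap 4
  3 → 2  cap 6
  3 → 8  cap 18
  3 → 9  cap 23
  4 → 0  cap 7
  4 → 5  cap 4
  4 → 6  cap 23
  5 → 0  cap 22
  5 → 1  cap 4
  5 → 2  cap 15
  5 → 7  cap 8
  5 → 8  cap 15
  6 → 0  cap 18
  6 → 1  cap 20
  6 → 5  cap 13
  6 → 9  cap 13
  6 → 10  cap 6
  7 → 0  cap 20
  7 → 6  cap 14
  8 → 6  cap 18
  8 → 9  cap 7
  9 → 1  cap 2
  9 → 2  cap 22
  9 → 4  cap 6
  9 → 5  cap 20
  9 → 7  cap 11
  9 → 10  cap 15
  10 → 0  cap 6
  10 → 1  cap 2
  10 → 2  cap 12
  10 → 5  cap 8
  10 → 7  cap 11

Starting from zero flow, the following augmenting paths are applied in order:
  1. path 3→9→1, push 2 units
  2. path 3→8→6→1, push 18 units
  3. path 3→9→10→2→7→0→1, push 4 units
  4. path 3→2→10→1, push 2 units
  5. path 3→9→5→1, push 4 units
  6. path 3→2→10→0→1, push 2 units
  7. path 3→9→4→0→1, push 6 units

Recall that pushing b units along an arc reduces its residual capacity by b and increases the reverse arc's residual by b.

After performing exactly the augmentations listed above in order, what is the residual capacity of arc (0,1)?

after path 1 (3→9→1, push 2): res(0,1)=23
after path 2 (3→8→6→1, push 18): res(0,1)=23
after path 3 (3→9→10→2→7→0→1, push 4): res(0,1)=19
after path 4 (3→2→10→1, push 2): res(0,1)=19
after path 5 (3→9→5→1, push 4): res(0,1)=19
after path 6 (3→2→10→0→1, push 2): res(0,1)=17
after path 7 (3→9→4→0→1, push 6): res(0,1)=11

Residual capacity of (0,1): 11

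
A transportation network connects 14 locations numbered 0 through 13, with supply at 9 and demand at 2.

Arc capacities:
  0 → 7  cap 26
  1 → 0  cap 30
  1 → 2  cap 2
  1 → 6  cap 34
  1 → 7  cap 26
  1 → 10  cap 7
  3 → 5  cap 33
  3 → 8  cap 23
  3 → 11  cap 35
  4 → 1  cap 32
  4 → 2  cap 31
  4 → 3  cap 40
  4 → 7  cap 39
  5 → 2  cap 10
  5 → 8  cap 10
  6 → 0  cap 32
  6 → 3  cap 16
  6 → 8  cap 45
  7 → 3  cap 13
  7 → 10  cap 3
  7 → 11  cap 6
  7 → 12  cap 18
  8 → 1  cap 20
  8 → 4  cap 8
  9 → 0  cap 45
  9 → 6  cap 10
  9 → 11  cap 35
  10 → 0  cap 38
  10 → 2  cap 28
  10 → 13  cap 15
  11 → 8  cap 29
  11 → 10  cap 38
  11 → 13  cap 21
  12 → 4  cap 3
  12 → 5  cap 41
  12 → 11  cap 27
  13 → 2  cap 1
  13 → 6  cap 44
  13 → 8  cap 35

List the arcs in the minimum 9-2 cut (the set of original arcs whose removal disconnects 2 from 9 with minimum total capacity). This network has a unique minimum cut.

augment #1: 9→11→10→2 push 28
augment #2: 9→11→13→2 push 1
augment #3: 9→6→3→5→2 push 10
augment #4: 9→11→8→1→2 push 2
augment #5: 9→11→8→4→2 push 4
augment #6: 9→0→7→12→4→2 push 3
augment #7: 9→0→7→3→8→4→2 push 4
max flow = 52; residual-reachable set from 9 gives S-side
cut edges (S→T): {(1,2), (5,2), (8,4), (10,2), (12,4), (13,2)} total cap 52

Min-cut arcs: {(1,2), (5,2), (8,4), (10,2), (12,4), (13,2)} (total capacity 52)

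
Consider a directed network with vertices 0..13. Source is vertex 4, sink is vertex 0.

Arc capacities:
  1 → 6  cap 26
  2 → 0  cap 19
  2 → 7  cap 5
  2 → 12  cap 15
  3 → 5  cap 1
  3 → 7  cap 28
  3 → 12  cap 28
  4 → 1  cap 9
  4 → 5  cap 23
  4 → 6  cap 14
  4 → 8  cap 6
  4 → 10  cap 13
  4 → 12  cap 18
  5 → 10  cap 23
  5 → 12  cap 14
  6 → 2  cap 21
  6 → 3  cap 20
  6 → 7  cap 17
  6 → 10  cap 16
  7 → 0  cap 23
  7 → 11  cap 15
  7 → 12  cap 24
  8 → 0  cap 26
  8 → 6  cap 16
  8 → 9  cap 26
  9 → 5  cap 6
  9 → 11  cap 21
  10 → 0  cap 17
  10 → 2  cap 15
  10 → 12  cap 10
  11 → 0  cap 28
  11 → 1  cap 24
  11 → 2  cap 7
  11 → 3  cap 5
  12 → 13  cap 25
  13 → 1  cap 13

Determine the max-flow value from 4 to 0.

Maximum flow value: 74

augment #1: 4→8→0 bottleneck 6, total now 6
augment #2: 4→10→0 bottleneck 13, total now 19
augment #3: 4→5→10→0 bottleneck 4, total now 23
augment #4: 4→6→2→0 bottleneck 14, total now 37
augment #5: 4→1→6→2→0 bottleneck 5, total now 42
augment #6: 4→1→6→7→0 bottleneck 4, total now 46
augment #7: 4→5→10→2→7→0 bottleneck 5, total now 51
augment #8: 4→5→10→2→6→7→0 bottleneck 10, total now 61
augment #9: 4→12→13→1→6→7→0 bottleneck 3, total now 64
augment #10: 4→12→13→1→6→3→7→0 bottleneck 1, total now 65
augment #11: 4→12→13→1→6→3→7→11→0 bottleneck 9, total now 74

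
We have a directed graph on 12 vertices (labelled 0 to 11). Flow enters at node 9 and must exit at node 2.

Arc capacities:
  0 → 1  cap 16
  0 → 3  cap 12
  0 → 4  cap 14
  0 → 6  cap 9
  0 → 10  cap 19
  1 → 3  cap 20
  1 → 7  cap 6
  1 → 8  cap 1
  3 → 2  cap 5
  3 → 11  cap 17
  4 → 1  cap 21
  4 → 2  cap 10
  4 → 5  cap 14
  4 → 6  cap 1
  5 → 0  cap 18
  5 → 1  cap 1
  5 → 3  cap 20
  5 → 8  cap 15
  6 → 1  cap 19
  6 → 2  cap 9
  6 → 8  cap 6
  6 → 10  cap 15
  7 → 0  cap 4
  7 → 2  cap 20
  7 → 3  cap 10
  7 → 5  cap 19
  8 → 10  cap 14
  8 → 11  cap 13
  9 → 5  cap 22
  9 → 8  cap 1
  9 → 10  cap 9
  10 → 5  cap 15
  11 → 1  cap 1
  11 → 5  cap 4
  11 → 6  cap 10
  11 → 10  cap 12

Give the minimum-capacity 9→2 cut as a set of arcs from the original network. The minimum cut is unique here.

augment #1: 9→5→3→2 push 5
augment #2: 9→5→0→4→2 push 10
augment #3: 9→5→0→6→2 push 7
augment #4: 9→8→11→6→2 push 1
augment #5: 9→10→5→0→6→2 push 1
augment #6: 9→10→5→1→7→2 push 1
augment #7: 9→10→5→3→11→1→7→2 push 1
augment #8: 9→10→5→3→11→6→1→7→2 push 4
max flow = 30; residual-reachable set from 9 gives S-side
cut edges (S→T): {(1,7), (3,2), (4,2), (6,2)} total cap 30

Min-cut arcs: {(1,7), (3,2), (4,2), (6,2)} (total capacity 30)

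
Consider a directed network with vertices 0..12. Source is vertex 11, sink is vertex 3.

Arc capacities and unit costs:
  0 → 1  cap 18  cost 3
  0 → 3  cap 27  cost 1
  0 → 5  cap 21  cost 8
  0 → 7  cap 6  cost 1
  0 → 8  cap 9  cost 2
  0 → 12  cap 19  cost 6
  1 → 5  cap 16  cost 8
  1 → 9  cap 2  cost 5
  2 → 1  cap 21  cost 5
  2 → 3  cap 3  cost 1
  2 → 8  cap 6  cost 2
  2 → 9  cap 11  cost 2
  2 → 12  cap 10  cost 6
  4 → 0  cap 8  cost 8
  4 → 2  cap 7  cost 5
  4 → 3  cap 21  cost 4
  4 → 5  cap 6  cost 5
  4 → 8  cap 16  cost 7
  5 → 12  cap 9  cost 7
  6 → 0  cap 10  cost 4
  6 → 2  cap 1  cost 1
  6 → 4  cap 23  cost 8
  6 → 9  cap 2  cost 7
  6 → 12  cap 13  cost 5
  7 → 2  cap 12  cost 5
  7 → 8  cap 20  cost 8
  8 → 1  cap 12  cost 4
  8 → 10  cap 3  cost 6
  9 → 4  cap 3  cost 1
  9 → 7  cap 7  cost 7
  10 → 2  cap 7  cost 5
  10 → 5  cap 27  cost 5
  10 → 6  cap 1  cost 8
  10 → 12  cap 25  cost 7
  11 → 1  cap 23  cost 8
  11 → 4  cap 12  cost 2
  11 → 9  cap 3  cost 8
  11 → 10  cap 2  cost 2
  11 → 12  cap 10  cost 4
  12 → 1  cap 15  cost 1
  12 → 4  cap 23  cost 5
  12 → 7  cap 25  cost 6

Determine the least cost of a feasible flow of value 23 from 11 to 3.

shortest-cost path #1: 11→4→3 push 12 @ unit cost 6 (adds 72)
shortest-cost path #2: 11→10→2→3 push 2 @ unit cost 8 (adds 16)
shortest-cost path #3: 11→12→4→3 push 9 @ unit cost 13 (adds 117)
total cost = 205

Minimum cost for 23 units: 205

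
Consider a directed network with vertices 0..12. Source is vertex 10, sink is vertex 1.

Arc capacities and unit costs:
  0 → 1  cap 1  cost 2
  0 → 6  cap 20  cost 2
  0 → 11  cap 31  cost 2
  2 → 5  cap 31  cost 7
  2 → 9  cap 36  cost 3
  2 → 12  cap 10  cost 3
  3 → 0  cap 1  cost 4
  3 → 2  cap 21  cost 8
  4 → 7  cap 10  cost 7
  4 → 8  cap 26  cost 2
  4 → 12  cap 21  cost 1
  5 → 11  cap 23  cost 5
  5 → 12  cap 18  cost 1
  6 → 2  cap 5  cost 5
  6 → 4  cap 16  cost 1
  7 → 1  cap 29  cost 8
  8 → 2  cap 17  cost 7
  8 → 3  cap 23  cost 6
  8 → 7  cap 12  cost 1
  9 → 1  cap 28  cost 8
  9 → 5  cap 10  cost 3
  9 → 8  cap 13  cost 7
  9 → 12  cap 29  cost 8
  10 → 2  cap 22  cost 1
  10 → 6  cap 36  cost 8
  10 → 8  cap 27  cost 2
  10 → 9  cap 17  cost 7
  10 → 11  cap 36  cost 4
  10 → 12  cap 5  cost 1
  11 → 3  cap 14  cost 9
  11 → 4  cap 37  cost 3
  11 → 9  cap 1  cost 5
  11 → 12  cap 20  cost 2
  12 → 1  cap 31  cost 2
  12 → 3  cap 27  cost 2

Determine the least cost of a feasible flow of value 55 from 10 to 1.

shortest-cost path #1: 10→12→1 push 5 @ unit cost 3 (adds 15)
shortest-cost path #2: 10→2→12→1 push 10 @ unit cost 6 (adds 60)
shortest-cost path #3: 10→11→12→1 push 16 @ unit cost 8 (adds 128)
shortest-cost path #4: 10→8→7→1 push 12 @ unit cost 11 (adds 132)
shortest-cost path #5: 10→2→9→1 push 12 @ unit cost 12 (adds 144)
total cost = 479

Minimum cost for 55 units: 479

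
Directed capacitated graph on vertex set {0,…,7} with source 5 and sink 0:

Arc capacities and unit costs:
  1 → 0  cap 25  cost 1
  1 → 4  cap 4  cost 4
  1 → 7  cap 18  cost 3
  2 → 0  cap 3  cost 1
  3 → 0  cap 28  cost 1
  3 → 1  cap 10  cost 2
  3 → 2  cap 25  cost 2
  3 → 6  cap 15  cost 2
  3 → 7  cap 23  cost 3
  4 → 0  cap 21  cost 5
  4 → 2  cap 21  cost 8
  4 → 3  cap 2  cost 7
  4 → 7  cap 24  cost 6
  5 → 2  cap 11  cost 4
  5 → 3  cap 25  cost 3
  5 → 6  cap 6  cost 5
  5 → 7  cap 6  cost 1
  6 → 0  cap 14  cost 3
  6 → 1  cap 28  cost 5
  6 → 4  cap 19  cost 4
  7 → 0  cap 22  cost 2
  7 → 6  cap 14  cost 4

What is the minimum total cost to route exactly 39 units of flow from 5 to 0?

shortest-cost path #1: 5→7→0 push 6 @ unit cost 3 (adds 18)
shortest-cost path #2: 5→3→0 push 25 @ unit cost 4 (adds 100)
shortest-cost path #3: 5→2→0 push 3 @ unit cost 5 (adds 15)
shortest-cost path #4: 5→6→0 push 5 @ unit cost 8 (adds 40)
total cost = 173

Minimum cost for 39 units: 173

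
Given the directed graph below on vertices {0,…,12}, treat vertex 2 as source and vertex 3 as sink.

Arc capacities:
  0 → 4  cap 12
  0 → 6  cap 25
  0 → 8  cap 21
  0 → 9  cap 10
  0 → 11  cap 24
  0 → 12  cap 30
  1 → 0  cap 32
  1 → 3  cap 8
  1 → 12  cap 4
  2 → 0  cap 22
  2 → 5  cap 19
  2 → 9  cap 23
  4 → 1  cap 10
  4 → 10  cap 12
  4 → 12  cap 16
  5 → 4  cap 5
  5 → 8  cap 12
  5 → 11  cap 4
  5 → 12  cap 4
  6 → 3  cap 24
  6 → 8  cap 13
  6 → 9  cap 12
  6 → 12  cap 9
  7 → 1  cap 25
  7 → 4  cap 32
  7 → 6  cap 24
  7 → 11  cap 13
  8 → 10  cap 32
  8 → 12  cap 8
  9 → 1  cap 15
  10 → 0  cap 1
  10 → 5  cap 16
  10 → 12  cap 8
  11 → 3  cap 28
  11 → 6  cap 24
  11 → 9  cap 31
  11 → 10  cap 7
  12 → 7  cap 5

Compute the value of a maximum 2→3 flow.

augment #1: 2→0→6→3 bottleneck 22, total now 22
augment #2: 2→5→11→3 bottleneck 4, total now 26
augment #3: 2→9→1→3 bottleneck 8, total now 34
augment #4: 2→5→12→7→6→3 bottleneck 2, total now 36
augment #5: 2→5→12→7→11→3 bottleneck 2, total now 38
augment #6: 2→9→1→0→11→3 bottleneck 7, total now 45
augment #7: 2→5→4→1→0→11→3 bottleneck 5, total now 50
augment #8: 2→5→8→10→0→11→3 bottleneck 1, total now 51
augment #9: 2→5→8→12→7→11→3 bottleneck 1, total now 52

Maximum flow value: 52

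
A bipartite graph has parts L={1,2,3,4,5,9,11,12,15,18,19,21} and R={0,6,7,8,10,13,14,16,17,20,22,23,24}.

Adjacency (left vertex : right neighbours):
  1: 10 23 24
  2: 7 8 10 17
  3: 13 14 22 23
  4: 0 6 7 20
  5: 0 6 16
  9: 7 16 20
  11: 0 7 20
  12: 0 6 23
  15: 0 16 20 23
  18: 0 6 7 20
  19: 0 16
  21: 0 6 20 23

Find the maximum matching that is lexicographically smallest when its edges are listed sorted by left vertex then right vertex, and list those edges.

|M| = 9 (so the lex-smallest maximum matching has 9 edges)
process left vertices in ascending order; for each, take the smallest-labelled available neighbour that still permits 9 edges overall, or leave it unmatched if none does
lex-smallest matching: {1-10, 2-8, 3-13, 4-0, 5-6, 9-7, 11-20, 12-23, 15-16}

Lex-smallest maximum matching: {(1,10), (2,8), (3,13), (4,0), (5,6), (9,7), (11,20), (12,23), (15,16)}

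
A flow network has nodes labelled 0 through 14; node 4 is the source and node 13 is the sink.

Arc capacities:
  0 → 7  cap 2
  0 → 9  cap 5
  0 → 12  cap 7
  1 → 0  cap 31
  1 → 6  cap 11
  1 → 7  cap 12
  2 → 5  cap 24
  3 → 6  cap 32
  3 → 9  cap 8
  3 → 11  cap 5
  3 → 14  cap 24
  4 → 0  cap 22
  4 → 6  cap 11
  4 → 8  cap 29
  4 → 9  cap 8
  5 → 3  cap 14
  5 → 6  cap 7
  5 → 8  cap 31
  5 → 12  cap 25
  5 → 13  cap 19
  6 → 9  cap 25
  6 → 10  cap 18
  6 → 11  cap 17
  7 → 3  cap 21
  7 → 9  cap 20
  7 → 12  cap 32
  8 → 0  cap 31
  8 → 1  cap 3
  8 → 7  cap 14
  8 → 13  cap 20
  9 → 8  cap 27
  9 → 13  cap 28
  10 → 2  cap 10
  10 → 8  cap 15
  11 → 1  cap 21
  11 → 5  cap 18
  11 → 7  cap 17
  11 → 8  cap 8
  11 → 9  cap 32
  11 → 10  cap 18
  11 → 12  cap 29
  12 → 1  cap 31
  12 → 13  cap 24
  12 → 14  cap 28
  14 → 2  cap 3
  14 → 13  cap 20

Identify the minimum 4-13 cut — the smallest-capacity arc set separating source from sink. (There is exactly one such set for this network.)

Min-cut arcs: {(0,7), (0,9), (0,12), (4,6), (4,8), (4,9)} (total capacity 62)

augment #1: 4→8→13 push 20
augment #2: 4→9→13 push 8
augment #3: 4→0→9→13 push 5
augment #4: 4→0→12→13 push 7
augment #5: 4→6→9→13 push 11
augment #6: 4→0→7→9→13 push 2
augment #7: 4→8→7→9→13 push 2
augment #8: 4→8→7→12→13 push 7
max flow = 62; residual-reachable set from 4 gives S-side
cut edges (S→T): {(0,7), (0,9), (0,12), (4,6), (4,8), (4,9)} total cap 62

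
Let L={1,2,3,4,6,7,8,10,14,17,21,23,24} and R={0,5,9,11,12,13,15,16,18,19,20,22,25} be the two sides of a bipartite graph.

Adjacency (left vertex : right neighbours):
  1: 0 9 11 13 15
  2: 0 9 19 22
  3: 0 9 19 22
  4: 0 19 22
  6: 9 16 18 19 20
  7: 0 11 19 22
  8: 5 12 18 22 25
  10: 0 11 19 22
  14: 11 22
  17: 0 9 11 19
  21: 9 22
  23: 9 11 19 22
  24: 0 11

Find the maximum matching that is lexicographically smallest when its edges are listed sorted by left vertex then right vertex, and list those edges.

|M| = 8 (so the lex-smallest maximum matching has 8 edges)
process left vertices in ascending order; for each, take the smallest-labelled available neighbour that still permits 8 edges overall, or leave it unmatched if none does
lex-smallest matching: {1-13, 2-0, 3-9, 4-19, 6-16, 7-11, 8-5, 10-22}

Lex-smallest maximum matching: {(1,13), (2,0), (3,9), (4,19), (6,16), (7,11), (8,5), (10,22)}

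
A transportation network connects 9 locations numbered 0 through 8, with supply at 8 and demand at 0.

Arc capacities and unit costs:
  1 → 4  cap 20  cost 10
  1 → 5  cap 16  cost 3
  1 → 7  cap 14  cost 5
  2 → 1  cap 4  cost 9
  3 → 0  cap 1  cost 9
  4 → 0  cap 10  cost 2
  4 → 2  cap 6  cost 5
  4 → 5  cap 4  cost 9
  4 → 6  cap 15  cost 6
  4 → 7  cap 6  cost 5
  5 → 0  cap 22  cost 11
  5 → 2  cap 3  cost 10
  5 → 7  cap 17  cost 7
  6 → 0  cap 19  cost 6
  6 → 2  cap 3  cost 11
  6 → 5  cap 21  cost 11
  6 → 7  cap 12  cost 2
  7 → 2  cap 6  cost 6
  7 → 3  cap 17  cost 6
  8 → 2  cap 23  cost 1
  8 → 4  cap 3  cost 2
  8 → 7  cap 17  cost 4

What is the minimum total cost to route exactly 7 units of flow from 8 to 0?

shortest-cost path #1: 8→4→0 push 3 @ unit cost 4 (adds 12)
shortest-cost path #2: 8→7→3→0 push 1 @ unit cost 19 (adds 19)
shortest-cost path #3: 8→2→1→4→0 push 3 @ unit cost 22 (adds 66)
total cost = 97

Minimum cost for 7 units: 97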